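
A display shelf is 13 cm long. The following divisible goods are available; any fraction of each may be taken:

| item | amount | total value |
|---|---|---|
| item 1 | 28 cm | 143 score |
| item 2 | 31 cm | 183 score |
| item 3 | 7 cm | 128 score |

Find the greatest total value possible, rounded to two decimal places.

163.42

Take in order of value per unit:
- item 3 (128/7 per unit): all 7 → value 128, running total 128.00
- item 2 (183/31 per unit): 6 of 31 → value 6×183/31 = 35.4194, running total 163.42
Total 163.42.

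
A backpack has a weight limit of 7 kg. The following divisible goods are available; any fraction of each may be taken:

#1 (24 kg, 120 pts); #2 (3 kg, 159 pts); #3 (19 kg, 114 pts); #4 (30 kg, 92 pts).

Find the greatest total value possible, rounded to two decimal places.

Take in order of value per unit:
- #2 (159/3 per unit): all 3 → value 159, running total 159.00
- #3 (114/19 per unit): 4 of 19 → value 4×114/19 = 24.0000, running total 183.00
Total 183.00.

183.00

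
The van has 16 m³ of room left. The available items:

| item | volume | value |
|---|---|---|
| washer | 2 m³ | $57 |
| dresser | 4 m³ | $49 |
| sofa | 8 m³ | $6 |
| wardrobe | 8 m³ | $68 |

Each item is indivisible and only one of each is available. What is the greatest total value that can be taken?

$174

Check high-value combinations within 16 m³:
- washer+dresser+wardrobe: volume 2+4+8=14, value 57+49+68=174
- washer+wardrobe: volume 2+8=10, value 57+68=125
- dresser+wardrobe: volume 4+8=12, value 49+68=117
- washer+dresser+sofa: volume 2+4+8=14, value 57+49+6=112
- washer+dresser: volume 2+4=6, value 57+49=106
Best: $174.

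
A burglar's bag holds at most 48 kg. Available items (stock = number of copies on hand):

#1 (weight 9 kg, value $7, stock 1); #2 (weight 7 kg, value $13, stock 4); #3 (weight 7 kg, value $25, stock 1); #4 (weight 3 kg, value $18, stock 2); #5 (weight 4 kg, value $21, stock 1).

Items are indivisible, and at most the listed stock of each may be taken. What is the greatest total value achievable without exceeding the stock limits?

Top feasible selections:
- 4×#2 + 1×#3 + 2×#4 + 1×#5: weight 45, value 134
- 1×#1 + 3×#2 + 1×#3 + 2×#4 + 1×#5: weight 47, value 128
Best: $134.

$134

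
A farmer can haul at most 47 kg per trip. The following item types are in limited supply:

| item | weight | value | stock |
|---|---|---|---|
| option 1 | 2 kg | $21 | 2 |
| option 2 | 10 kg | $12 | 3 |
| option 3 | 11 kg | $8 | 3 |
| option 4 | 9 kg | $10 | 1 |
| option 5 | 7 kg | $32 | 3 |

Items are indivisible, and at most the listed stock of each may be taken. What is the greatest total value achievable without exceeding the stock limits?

$162

Best selections within weight 47 and stock limits:
- 2×option 1 + 2×option 2 + 3×option 5: weight 45, value 162
- 2×option 1 + 1×option 2 + 1×option 4 + 3×option 5: weight 44, value 160
Best: $162.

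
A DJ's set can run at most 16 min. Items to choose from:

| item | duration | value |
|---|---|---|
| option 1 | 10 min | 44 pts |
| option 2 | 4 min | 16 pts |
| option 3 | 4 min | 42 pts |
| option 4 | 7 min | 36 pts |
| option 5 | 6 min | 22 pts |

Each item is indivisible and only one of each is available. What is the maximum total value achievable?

94 pts

Check high-value combinations within 16 min:
- option 2+option 3+option 4: duration 4+4+7=15, value 16+42+36=94
- option 1+option 3: duration 10+4=14, value 44+42=86
- option 2+option 3+option 5: duration 4+4+6=14, value 16+42+22=80
- option 3+option 4: duration 4+7=11, value 42+36=78
Best: 94 pts.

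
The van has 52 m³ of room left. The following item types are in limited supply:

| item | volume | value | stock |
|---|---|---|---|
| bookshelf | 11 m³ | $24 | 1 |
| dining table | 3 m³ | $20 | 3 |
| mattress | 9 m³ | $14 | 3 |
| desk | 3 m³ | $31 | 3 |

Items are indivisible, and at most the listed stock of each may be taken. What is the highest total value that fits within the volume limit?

$205

Best selections within volume 52 and stock limits:
- 1×bookshelf + 3×dining table + 2×mattress + 3×desk: volume 47, value 205
- 3×dining table + 3×mattress + 3×desk: volume 45, value 195
Best: $205.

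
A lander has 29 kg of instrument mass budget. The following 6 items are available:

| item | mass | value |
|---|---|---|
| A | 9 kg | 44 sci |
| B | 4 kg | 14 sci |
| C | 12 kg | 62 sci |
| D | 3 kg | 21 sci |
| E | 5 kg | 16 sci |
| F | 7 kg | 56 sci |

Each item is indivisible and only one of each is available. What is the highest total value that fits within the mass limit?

This is a 0/1 knapsack; check combinations near the capacity.
- A+C+F: mass 9+12+7=28, value 44+62+56=162
- C+D+E+F: mass 12+3+5+7=27, value 62+21+16+56=155
- B+C+D+F: mass 4+12+3+7=26, value 14+62+21+56=153
- A+B+D+E+F: mass 9+4+3+5+7=28, value 44+14+21+16+56=151
Best: 162 sci.

162 sci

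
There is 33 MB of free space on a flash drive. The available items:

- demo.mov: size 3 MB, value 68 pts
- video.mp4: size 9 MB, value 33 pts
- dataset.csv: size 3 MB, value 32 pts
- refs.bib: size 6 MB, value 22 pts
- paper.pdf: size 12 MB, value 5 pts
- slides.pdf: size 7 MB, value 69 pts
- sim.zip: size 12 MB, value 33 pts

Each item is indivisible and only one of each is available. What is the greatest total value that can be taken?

224 pts

This is a 0/1 knapsack; check combinations near the capacity.
- demo.mov+video.mp4+dataset.csv+refs.bib+slides.pdf: size 3+9+3+6+7=28, value 68+33+32+22+69=224
- demo.mov+dataset.csv+refs.bib+slides.pdf+sim.zip: size 3+3+6+7+12=31, value 68+32+22+69+33=224
- demo.mov+video.mp4+slides.pdf+sim.zip: size 3+9+7+12=31, value 68+33+69+33=203
- demo.mov+video.mp4+dataset.csv+slides.pdf: size 3+9+3+7=22, value 68+33+32+69=202
- demo.mov+dataset.csv+slides.pdf+sim.zip: size 3+3+7+12=25, value 68+32+69+33=202
Best: 224 pts.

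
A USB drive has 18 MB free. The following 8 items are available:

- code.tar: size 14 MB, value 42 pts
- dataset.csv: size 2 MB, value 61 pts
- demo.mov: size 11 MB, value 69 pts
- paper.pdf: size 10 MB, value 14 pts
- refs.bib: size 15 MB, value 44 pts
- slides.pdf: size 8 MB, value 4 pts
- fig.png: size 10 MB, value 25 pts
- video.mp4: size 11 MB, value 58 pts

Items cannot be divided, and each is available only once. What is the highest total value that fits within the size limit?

Check high-value combinations within 18 MB:
- dataset.csv+demo.mov: size 2+11=13, value 61+69=130
- dataset.csv+video.mp4: size 2+11=13, value 61+58=119
- dataset.csv+refs.bib: size 2+15=17, value 61+44=105
Best: 130 pts.

130 pts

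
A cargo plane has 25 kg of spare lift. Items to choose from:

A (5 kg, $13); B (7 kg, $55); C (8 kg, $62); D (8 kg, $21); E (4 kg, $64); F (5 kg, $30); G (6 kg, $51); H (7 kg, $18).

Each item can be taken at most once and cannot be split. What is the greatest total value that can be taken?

$232

Check high-value combinations within 25 kg:
- B+C+E+G: weight 7+8+4+6=25, value 55+62+64+51=232
- B+C+E+F: weight 7+8+4+5=24, value 55+62+64+30=211
- C+E+F+G: weight 8+4+5+6=23, value 62+64+30+51=207
- B+E+F+G: weight 7+4+5+6=22, value 55+64+30+51=200
Best: $232.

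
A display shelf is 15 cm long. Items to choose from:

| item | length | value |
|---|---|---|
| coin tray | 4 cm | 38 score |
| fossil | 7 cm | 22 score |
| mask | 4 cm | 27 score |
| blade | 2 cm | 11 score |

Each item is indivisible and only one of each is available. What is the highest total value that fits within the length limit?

87 score

Check high-value combinations within 15 cm:
- coin tray+fossil+mask: length 4+7+4=15, value 38+22+27=87
- coin tray+mask+blade: length 4+4+2=10, value 38+27+11=76
- coin tray+fossil+blade: length 4+7+2=13, value 38+22+11=71
- coin tray+mask: length 4+4=8, value 38+27=65
- coin tray+fossil: length 4+7=11, value 38+22=60
Best: 87 score.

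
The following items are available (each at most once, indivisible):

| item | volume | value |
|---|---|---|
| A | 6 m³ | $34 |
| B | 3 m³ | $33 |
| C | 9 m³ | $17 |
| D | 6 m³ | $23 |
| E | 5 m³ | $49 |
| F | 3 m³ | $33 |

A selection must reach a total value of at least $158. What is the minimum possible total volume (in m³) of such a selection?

Subsets with value ≥ 158, sorted by total volume:
- A+B+D+E+F: volume 23, value 172
- A+B+C+E+F: volume 26, value 166
- A+B+C+D+E+F: volume 32, value 189
Minimum volume: 23 m³.

23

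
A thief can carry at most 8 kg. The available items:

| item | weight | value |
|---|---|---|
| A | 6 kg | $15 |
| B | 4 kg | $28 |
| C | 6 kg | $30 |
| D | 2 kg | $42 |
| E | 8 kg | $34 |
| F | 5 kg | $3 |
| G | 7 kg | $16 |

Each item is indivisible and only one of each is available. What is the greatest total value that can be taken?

Check high-value combinations within 8 kg:
- C+D: weight 6+2=8, value 30+42=72
- B+D: weight 4+2=6, value 28+42=70
- A+D: weight 6+2=8, value 15+42=57
Best: $72.

$72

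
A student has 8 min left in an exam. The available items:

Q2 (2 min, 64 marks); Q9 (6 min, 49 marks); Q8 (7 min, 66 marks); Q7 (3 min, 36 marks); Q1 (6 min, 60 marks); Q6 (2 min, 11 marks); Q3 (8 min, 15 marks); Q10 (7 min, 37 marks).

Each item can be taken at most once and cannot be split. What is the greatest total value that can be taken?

124 marks

Check high-value combinations within 8 min:
- Q2+Q1: time 2+6=8, value 64+60=124
- Q2+Q9: time 2+6=8, value 64+49=113
- Q2+Q7+Q6: time 2+3+2=7, value 64+36+11=111
- Q2+Q7: time 2+3=5, value 64+36=100
- Q2+Q6: time 2+2=4, value 64+11=75
Best: 124 marks.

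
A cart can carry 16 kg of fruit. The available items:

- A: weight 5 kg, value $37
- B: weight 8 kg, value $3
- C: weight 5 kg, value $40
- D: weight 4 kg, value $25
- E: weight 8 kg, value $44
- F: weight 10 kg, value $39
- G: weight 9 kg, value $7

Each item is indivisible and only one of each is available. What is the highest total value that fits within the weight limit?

This is a 0/1 knapsack; check combinations near the capacity.
- A+C+D: weight 5+5+4=14, value 37+40+25=102
- C+E: weight 5+8=13, value 40+44=84
- A+E: weight 5+8=13, value 37+44=81
- C+F: weight 5+10=15, value 40+39=79
- A+C: weight 5+5=10, value 37+40=77
Best: $102.

$102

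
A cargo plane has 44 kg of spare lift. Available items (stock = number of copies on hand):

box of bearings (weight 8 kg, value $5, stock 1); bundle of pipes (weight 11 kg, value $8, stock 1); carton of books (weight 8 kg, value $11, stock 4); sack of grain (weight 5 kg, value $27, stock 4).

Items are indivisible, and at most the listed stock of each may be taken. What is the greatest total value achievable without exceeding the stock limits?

$141

Top feasible selections:
- 3×carton of books + 4×sack of grain: weight 44, value 141
- 1×box of bearings + 2×carton of books + 4×sack of grain: weight 44, value 135
- 2×carton of books + 4×sack of grain: weight 36, value 130
Best: $141.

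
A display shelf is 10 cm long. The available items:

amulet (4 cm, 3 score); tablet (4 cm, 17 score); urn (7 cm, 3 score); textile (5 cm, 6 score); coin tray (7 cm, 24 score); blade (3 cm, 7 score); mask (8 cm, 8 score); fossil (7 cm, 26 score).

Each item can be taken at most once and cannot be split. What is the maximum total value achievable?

33 score

Check high-value combinations within 10 cm:
- blade+fossil: length 3+7=10, value 7+26=33
- coin tray+blade: length 7+3=10, value 24+7=31
- fossil: length 7, value 26
Best: 33 score.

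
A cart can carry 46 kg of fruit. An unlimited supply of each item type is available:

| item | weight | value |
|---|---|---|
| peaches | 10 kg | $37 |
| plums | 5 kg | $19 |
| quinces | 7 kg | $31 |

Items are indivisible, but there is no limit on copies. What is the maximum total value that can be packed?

Best value-per-unit is quinces at 31/7; filling with it alone gives 6×31 = 186.
Optimal mix: 2×plums + 5×quinces → weight 45, value 193.

$193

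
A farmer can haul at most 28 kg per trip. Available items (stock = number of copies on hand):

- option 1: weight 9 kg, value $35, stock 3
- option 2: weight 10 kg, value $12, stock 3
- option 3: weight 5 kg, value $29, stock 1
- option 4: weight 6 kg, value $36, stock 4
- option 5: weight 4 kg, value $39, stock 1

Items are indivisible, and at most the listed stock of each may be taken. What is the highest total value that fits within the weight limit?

$183

Best selections within weight 28 and stock limits:
- 4×option 4 + 1×option 5: weight 28, value 183
- 1×option 3 + 3×option 4 + 1×option 5: weight 27, value 176
Best: $183.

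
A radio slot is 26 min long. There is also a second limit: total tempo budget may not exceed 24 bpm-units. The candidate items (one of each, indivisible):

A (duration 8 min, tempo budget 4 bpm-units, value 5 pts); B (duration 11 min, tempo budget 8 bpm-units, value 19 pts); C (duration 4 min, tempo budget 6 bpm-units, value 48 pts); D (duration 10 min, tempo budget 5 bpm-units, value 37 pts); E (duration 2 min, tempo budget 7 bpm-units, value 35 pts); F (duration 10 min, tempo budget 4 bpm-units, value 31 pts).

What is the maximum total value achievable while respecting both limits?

151 pts

Feasible sets respecting both limits:
- C+D+E+F: duration 26, tempo budget 22, value 151
- A+C+D+E: duration 24, tempo budget 22, value 125
- C+D+E: duration 16, tempo budget 18, value 120
- A+C+E+F: duration 24, tempo budget 21, value 119
Best: 151 pts.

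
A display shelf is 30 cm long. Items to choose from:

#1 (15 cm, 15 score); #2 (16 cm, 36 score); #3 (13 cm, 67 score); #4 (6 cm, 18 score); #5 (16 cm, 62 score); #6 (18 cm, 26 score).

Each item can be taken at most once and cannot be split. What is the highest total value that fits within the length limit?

129 score

This is a 0/1 knapsack; check combinations near the capacity.
- #3+#5: length 13+16=29, value 67+62=129
- #2+#3: length 16+13=29, value 36+67=103
- #3+#4: length 13+6=19, value 67+18=85
- #1+#3: length 15+13=28, value 15+67=82
- #4+#5: length 6+16=22, value 18+62=80
Best: 129 score.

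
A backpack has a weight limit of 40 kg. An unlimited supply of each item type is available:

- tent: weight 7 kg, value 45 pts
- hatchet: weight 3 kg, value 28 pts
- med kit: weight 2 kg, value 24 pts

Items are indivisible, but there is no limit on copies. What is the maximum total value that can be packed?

Best value-per-unit is med kit at 24/2, and filling with it alone uses weight 20×2=40. No mix of the others beats 20×24 = 480.

480 pts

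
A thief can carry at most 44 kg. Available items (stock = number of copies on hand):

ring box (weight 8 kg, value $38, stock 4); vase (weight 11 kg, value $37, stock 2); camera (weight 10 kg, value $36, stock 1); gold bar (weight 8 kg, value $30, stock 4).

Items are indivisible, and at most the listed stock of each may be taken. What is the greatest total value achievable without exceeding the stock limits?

$189

Best selections within weight 44 and stock limits:
- 4×ring box + 1×vase: weight 43, value 189
- 4×ring box + 1×camera: weight 42, value 188
Best: $189.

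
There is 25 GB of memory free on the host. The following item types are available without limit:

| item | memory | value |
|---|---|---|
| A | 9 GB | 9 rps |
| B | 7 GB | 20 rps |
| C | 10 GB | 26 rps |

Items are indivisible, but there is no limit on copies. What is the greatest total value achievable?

Best value-per-unit is B at 20/7; filling with it alone gives 3×20 = 60.
Optimal mix: 2×B + 1×C → memory 24, value 66.

66 rps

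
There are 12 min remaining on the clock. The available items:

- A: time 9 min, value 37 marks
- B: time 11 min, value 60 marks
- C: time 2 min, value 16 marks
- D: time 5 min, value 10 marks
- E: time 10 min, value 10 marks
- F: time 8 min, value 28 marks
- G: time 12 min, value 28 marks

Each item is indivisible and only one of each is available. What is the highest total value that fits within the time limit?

60 marks

Check high-value combinations within 12 min:
- B: time 11, value 60
- A+C: time 9+2=11, value 37+16=53
- C+F: time 2+8=10, value 16+28=44
Best: 60 marks.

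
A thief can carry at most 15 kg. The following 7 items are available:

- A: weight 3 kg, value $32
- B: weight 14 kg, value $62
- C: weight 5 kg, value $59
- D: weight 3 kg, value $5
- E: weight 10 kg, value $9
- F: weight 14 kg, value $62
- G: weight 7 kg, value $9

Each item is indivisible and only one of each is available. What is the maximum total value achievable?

Check high-value combinations within 15 kg:
- A+C+G: weight 3+5+7=15, value 32+59+9=100
- A+C+D: weight 3+5+3=11, value 32+59+5=96
- A+C: weight 3+5=8, value 32+59=91
Best: $100.

$100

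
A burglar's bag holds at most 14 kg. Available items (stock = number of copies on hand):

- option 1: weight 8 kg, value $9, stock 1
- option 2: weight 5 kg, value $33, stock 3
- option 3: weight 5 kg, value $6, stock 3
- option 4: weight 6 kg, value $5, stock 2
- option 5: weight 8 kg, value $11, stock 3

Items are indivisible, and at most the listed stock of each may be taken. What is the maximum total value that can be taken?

Top feasible selections:
- 2×option 2: weight 10, value 66
- 1×option 2 + 1×option 5: weight 13, value 44
- 1×option 1 + 1×option 2: weight 13, value 42
Best: $66.

$66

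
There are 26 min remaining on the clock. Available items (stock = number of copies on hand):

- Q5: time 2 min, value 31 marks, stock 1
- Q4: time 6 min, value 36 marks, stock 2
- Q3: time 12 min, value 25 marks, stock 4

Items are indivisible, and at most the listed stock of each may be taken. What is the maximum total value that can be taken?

Top feasible selections:
- 1×Q5 + 2×Q4 + 1×Q3: time 26, value 128
- 1×Q5 + 2×Q4: time 14, value 103
- 2×Q4 + 1×Q3: time 24, value 97
- 1×Q5 + 1×Q4 + 1×Q3: time 20, value 92
Best: 128 marks.

128 marks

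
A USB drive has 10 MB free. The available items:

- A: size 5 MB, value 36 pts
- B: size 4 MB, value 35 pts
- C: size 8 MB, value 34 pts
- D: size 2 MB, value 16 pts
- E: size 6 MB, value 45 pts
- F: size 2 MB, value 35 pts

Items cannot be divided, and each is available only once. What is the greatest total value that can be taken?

This is a 0/1 knapsack; check combinations near the capacity.
- D+E+F: size 2+6+2=10, value 16+45+35=96
- A+D+F: size 5+2+2=9, value 36+16+35=87
- B+D+F: size 4+2+2=8, value 35+16+35=86
Best: 96 pts.

96 pts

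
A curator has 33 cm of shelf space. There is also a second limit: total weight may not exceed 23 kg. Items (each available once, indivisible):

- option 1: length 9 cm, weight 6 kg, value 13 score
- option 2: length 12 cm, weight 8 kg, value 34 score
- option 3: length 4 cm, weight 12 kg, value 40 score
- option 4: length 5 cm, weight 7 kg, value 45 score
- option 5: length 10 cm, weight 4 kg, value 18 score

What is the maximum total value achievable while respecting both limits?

103 score

Feasible sets respecting both limits:
- option 3+option 4+option 5: length 19, weight 23, value 103
- option 2+option 4+option 5: length 27, weight 19, value 97
- option 1+option 2+option 4: length 26, weight 21, value 92
- option 3+option 4: length 9, weight 19, value 85
Best: 103 score.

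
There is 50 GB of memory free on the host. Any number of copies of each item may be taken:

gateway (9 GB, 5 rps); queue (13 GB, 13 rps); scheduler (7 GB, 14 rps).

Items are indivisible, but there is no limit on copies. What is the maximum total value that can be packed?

98 rps

Best value-per-unit is scheduler at 14/7, and filling with it alone uses memory 7×7=49. No mix of the others beats 7×14 = 98.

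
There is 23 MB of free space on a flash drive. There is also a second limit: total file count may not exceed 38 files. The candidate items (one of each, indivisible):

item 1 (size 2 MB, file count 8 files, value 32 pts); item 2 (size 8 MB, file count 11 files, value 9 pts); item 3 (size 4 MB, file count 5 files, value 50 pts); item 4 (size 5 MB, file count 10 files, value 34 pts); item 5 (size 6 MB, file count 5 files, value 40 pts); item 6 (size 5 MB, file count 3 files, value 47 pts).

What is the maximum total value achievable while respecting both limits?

Feasible sets respecting both limits:
- item 1+item 3+item 4+item 5+item 6: size 22, file count 31, value 203
- item 3+item 4+item 5+item 6: size 20, file count 23, value 171
- item 1+item 3+item 5+item 6: size 17, file count 21, value 169
- item 1+item 3+item 4+item 6: size 16, file count 26, value 163
Best: 203 pts.

203 pts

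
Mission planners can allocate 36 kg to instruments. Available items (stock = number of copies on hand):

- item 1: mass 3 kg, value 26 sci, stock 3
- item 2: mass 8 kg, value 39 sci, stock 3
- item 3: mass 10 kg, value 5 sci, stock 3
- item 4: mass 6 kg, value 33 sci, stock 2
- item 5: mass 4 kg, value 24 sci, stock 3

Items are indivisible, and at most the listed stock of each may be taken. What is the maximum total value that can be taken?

222 sci

Top feasible selections:
- 3×item 1 + 1×item 2 + 1×item 4 + 3×item 5: mass 35, value 222
- 3×item 1 + 2×item 4 + 3×item 5: mass 33, value 216
Best: 222 sci.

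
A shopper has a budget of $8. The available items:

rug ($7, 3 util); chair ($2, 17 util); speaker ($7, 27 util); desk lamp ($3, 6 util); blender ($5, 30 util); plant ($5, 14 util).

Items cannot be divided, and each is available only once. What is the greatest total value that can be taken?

This is a 0/1 knapsack; check combinations near the capacity.
- chair+blender: cost 2+5=7, value 17+30=47
- desk lamp+blender: cost 3+5=8, value 6+30=36
- chair+plant: cost 2+5=7, value 17+14=31
- blender: cost 5, value 30
Best: 47 util.

47 util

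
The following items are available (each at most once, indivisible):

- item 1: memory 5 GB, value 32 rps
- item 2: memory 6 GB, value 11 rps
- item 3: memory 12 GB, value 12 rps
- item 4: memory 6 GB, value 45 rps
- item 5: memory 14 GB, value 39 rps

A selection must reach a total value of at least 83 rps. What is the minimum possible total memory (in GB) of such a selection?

Subsets with value ≥ 83, sorted by total memory:
- item 1+item 2+item 4: memory 17, value 88
- item 4+item 5: memory 20, value 84
- item 1+item 3+item 4: memory 23, value 89
- item 1+item 4+item 5: memory 25, value 116
Minimum memory: 17 GB.

17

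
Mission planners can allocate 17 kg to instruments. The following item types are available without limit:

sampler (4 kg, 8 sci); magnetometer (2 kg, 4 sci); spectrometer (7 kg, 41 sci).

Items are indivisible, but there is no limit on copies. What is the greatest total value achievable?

Best value-per-unit is spectrometer at 41/7; filling with it alone gives 2×41 = 82.
Optimal mix: 1×magnetometer + 2×spectrometer → mass 16, value 86.

86 sci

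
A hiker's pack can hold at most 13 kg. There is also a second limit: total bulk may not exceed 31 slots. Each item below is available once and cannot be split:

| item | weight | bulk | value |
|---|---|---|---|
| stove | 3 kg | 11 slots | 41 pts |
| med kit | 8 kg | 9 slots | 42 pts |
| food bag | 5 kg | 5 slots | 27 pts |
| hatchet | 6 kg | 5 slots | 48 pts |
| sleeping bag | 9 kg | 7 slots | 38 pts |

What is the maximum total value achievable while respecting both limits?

89 pts

Feasible sets respecting both limits:
- stove+hatchet: weight 9, bulk 16, value 89
- stove+med kit: weight 11, bulk 20, value 83
- stove+sleeping bag: weight 12, bulk 18, value 79
- food bag+hatchet: weight 11, bulk 10, value 75
Best: 89 pts.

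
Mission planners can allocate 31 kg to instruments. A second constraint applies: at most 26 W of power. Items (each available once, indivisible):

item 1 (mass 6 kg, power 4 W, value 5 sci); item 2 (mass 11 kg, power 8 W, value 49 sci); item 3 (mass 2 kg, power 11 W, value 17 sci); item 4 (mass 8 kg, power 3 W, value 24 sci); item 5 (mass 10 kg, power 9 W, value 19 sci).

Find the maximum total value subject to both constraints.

95 sci

Feasible sets respecting both limits:
- item 1+item 2+item 3+item 4: mass 27, power 26, value 95
- item 2+item 4+item 5: mass 29, power 20, value 92
- item 2+item 3+item 4: mass 21, power 22, value 90
Best: 95 sci.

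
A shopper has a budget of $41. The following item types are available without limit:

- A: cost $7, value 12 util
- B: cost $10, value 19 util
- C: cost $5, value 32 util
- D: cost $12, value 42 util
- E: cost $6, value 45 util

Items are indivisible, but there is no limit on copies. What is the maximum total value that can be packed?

302 util

Best value-per-unit is E at 45/6; filling with it alone gives 6×45 = 270.
Optimal mix: 1×C + 6×E → cost 41, value 302.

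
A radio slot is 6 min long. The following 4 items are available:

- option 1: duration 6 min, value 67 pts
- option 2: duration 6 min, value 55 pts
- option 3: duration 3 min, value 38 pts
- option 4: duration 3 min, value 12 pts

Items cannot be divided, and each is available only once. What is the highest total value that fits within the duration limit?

Check high-value combinations within 6 min:
- option 1: duration 6, value 67
- option 2: duration 6, value 55
- option 3+option 4: duration 3+3=6, value 38+12=50
- option 3: duration 3, value 38
- option 4: duration 3, value 12
Best: 67 pts.

67 pts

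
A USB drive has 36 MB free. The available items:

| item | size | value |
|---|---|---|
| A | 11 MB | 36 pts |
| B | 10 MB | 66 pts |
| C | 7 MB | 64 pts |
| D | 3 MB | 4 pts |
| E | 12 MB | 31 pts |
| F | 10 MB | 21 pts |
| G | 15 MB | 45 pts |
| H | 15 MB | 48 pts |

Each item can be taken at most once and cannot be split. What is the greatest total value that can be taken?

182 pts

This is a 0/1 knapsack; check combinations near the capacity.
- B+C+D+H: size 10+7+3+15=35, value 66+64+4+48=182
- B+C+D+G: size 10+7+3+15=35, value 66+64+4+45=179
- B+C+H: size 10+7+15=32, value 66+64+48=178
Best: 182 pts.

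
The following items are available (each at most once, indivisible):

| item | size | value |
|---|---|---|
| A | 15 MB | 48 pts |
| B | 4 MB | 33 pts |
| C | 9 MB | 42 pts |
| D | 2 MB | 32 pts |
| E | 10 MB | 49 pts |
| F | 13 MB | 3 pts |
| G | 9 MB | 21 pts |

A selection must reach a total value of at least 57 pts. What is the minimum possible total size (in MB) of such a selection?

6

Subsets with value ≥ 57, sorted by total size:
- B+D: size 6, value 65
- C+D: size 11, value 74
Minimum size: 6 MB.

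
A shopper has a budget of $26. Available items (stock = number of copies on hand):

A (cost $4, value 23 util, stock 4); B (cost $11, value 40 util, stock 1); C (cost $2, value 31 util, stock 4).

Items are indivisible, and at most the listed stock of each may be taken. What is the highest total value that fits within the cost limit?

216 util

Top feasible selections:
- 4×A + 4×C: cost 24, value 216
- 3×A + 4×C: cost 20, value 193
- 1×A + 1×B + 4×C: cost 23, value 187
Best: 216 util.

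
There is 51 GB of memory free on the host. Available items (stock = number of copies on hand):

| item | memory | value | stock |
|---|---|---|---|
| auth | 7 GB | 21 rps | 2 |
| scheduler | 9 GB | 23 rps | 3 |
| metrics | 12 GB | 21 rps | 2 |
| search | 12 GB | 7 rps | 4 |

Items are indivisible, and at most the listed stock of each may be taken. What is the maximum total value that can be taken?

Best selections within memory 51 and stock limits:
- 2×auth + 3×scheduler: memory 41, value 111
- 1×auth + 3×scheduler + 1×metrics: memory 46, value 111
- 3×scheduler + 2×metrics: memory 51, value 111
- 2×auth + 2×scheduler + 1×metrics: memory 44, value 109
Best: 111 rps.

111 rps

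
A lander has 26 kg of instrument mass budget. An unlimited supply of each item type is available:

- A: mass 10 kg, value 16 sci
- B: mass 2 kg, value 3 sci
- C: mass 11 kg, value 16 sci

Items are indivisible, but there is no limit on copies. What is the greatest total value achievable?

Best value-per-unit is A at 16/10; filling with it alone gives 2×16 = 32.
Optimal mix: 2×A + 3×B → mass 26, value 41.

41 sci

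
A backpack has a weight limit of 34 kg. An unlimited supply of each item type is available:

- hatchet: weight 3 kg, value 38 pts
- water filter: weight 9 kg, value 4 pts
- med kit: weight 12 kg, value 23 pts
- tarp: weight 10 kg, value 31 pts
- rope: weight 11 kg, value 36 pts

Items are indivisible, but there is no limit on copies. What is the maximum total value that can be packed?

Best value-per-unit is hatchet at 38/3, and filling with it alone uses weight 11×3=33. No mix of the others beats 11×38 = 418.

418 pts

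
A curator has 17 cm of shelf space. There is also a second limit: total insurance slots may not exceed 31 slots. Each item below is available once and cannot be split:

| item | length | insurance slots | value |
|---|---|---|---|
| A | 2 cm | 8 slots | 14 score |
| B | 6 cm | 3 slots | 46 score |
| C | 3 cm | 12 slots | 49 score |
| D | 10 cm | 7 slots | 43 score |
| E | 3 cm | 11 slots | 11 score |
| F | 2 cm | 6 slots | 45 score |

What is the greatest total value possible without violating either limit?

Feasible sets respecting both limits:
- A+B+C+F: length 13, insurance slots 29, value 154
- B+C+F: length 11, insurance slots 21, value 140
- C+D+F: length 15, insurance slots 25, value 137
Best: 154 score.

154 score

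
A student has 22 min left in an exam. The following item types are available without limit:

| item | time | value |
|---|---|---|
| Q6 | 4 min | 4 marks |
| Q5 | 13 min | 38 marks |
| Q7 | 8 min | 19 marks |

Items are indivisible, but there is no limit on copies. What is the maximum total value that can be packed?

57 marks

Best value-per-unit is Q5 at 38/13; filling with it alone gives 1×38 = 38.
Optimal mix: 1×Q5 + 1×Q7 → time 21, value 57.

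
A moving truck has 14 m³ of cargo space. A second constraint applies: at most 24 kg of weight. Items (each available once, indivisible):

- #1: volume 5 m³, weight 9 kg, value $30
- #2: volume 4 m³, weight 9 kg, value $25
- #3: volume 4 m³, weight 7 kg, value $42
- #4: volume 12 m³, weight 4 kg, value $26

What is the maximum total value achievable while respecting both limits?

Feasible sets respecting both limits:
- #1+#3: volume 9, weight 16, value 72
- #2+#3: volume 8, weight 16, value 67
- #1+#2: volume 9, weight 18, value 55
Best: $72.

$72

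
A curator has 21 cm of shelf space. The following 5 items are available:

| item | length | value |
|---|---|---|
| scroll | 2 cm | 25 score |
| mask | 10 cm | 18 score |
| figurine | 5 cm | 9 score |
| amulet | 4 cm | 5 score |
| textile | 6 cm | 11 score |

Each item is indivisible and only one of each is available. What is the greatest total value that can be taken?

57 score

This is a 0/1 knapsack; check combinations near the capacity.
- scroll+mask+figurine+amulet: length 2+10+5+4=21, value 25+18+9+5=57
- scroll+mask+textile: length 2+10+6=18, value 25+18+11=54
- scroll+mask+figurine: length 2+10+5=17, value 25+18+9=52
- scroll+figurine+amulet+textile: length 2+5+4+6=17, value 25+9+5+11=50
Best: 57 score.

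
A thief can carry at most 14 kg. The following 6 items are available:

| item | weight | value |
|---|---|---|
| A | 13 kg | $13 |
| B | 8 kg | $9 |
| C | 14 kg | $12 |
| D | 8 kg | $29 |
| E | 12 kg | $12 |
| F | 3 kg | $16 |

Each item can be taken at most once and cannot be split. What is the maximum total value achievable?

$45

This is a 0/1 knapsack; check combinations near the capacity.
- D+F: weight 8+3=11, value 29+16=45
- D: weight 8, value 29
- B+F: weight 8+3=11, value 9+16=25
- F: weight 3, value 16
Best: $45.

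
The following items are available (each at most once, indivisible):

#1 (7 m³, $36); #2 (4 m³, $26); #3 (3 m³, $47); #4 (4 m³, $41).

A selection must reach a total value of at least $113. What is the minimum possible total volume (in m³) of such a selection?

Subsets with value ≥ 113, sorted by total volume:
- #2+#3+#4: volume 11, value 114
- #1+#3+#4: volume 14, value 124
- #1+#2+#3+#4: volume 18, value 150
Minimum volume: 11 m³.

11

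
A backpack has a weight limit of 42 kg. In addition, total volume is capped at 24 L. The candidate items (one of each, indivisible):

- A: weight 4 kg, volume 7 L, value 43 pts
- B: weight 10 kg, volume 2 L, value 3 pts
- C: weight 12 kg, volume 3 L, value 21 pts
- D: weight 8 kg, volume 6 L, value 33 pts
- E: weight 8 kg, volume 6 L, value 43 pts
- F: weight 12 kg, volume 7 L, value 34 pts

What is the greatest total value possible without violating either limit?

Feasible sets respecting both limits:
- A+B+C+D+E: weight 42, volume 24, value 143
- A+C+E+F: weight 36, volume 23, value 141
- A+C+D+E: weight 32, volume 22, value 140
- A+C+D+F: weight 36, volume 23, value 131
Best: 143 pts.

143 pts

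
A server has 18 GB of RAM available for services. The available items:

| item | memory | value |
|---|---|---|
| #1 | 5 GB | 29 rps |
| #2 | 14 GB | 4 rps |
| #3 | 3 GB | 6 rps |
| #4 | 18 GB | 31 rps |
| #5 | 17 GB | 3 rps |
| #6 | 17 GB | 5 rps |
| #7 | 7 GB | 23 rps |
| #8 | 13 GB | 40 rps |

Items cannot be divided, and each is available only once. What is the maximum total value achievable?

69 rps

This is a 0/1 knapsack; check combinations near the capacity.
- #1+#8: memory 5+13=18, value 29+40=69
- #1+#3+#7: memory 5+3+7=15, value 29+6+23=58
- #1+#7: memory 5+7=12, value 29+23=52
- #3+#8: memory 3+13=16, value 6+40=46
- #8: memory 13, value 40
Best: 69 rps.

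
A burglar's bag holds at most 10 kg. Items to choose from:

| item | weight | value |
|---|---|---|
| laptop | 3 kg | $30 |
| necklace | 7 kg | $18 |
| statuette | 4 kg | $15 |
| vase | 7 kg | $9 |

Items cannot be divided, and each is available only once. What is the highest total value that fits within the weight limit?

Check high-value combinations within 10 kg:
- laptop+necklace: weight 3+7=10, value 30+18=48
- laptop+statuette: weight 3+4=7, value 30+15=45
- laptop+vase: weight 3+7=10, value 30+9=39
Best: $48.

$48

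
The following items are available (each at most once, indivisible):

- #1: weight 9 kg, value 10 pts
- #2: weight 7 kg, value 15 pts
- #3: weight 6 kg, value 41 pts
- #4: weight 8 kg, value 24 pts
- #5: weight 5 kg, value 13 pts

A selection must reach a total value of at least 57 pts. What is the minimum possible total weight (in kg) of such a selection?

14

Subsets with value ≥ 57, sorted by total weight:
- #3+#4: weight 14, value 65
- #2+#3+#5: weight 18, value 69
- #3+#4+#5: weight 19, value 78
Minimum weight: 14 kg.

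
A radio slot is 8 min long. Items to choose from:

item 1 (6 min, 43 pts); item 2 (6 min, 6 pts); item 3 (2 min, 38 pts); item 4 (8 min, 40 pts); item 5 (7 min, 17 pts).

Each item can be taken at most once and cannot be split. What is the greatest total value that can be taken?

Check high-value combinations within 8 min:
- item 1+item 3: duration 6+2=8, value 43+38=81
- item 2+item 3: duration 6+2=8, value 6+38=44
- item 1: duration 6, value 43
- item 4: duration 8, value 40
- item 3: duration 2, value 38
Best: 81 pts.

81 pts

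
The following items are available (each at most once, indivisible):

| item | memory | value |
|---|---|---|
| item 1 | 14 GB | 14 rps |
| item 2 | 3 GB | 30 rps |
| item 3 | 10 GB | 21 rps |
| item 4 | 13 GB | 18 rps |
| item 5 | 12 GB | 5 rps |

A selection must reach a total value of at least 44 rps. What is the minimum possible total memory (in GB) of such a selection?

13

Subsets with value ≥ 44, sorted by total memory:
- item 2+item 3: memory 13, value 51
- item 2+item 4: memory 16, value 48
Minimum memory: 13 GB.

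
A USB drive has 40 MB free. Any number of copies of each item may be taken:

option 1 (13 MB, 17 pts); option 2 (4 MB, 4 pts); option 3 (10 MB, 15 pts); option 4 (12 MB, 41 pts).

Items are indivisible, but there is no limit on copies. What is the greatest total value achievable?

Best value-per-unit is option 4 at 41/12; filling with it alone gives 3×41 = 123.
Optimal mix: 1×option 2 + 3×option 4 → size 40, value 127.

127 pts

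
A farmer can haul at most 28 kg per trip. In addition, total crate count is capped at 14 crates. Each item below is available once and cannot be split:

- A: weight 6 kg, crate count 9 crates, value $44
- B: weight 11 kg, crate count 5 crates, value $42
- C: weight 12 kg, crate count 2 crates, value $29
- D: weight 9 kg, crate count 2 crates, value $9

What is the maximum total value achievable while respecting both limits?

Feasible sets respecting both limits:
- A+B: weight 17, crate count 14, value 86
- A+C+D: weight 27, crate count 13, value 82
- A+C: weight 18, crate count 11, value 73
Best: $86.

$86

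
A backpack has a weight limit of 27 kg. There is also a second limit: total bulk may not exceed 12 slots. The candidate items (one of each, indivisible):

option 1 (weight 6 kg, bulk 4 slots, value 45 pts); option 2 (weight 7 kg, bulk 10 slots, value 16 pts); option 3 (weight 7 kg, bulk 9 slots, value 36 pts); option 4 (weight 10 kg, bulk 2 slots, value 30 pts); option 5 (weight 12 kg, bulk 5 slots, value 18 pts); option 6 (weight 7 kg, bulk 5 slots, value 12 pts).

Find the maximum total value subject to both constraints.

Feasible sets respecting both limits:
- option 1+option 4+option 6: weight 23, bulk 11, value 87
- option 1+option 4: weight 16, bulk 6, value 75
- option 3+option 4: weight 17, bulk 11, value 66
Best: 87 pts.

87 pts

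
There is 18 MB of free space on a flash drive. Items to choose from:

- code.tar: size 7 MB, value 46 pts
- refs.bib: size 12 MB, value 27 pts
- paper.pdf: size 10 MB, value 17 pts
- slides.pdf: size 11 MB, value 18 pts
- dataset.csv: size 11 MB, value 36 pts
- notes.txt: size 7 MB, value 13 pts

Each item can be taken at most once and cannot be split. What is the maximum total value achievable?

This is a 0/1 knapsack; check combinations near the capacity.
- code.tar+dataset.csv: size 7+11=18, value 46+36=82
- code.tar+slides.pdf: size 7+11=18, value 46+18=64
- code.tar+paper.pdf: size 7+10=17, value 46+17=63
- code.tar+notes.txt: size 7+7=14, value 46+13=59
- dataset.csv+notes.txt: size 11+7=18, value 36+13=49
Best: 82 pts.

82 pts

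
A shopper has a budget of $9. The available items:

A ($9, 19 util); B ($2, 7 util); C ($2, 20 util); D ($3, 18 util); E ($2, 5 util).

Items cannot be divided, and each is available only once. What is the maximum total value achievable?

Check high-value combinations within $9:
- B+C+D+E: cost 2+2+3+2=9, value 7+20+18+5=50
- B+C+D: cost 2+2+3=7, value 7+20+18=45
- C+D+E: cost 2+3+2=7, value 20+18+5=43
- C+D: cost 2+3=5, value 20+18=38
- B+C+E: cost 2+2+2=6, value 7+20+5=32
Best: 50 util.

50 util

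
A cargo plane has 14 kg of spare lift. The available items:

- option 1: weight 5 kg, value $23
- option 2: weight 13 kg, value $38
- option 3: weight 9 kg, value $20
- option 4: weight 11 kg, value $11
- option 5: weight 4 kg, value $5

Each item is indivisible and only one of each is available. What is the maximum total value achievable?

$43

This is a 0/1 knapsack; check combinations near the capacity.
- option 1+option 3: weight 5+9=14, value 23+20=43
- option 2: weight 13, value 38
- option 1+option 5: weight 5+4=9, value 23+5=28
- option 3+option 5: weight 9+4=13, value 20+5=25
Best: $43.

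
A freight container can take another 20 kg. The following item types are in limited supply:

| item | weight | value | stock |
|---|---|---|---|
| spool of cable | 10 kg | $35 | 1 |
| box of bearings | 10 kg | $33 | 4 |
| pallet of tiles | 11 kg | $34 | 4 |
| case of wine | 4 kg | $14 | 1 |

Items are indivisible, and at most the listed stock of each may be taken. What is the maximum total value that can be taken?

Best selections within weight 20 and stock limits:
- 1×spool of cable + 1×box of bearings: weight 20, value 68
- 2×box of bearings: weight 20, value 66
- 1×spool of cable + 1×case of wine: weight 14, value 49
- 1×pallet of tiles + 1×case of wine: weight 15, value 48
Best: $68.

$68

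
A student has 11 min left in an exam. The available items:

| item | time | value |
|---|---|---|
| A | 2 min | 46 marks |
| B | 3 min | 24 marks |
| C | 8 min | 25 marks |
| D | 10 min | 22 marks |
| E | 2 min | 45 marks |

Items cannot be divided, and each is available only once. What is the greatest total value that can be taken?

Check high-value combinations within 11 min:
- A+B+E: time 2+3+2=7, value 46+24+45=115
- A+E: time 2+2=4, value 46+45=91
- A+C: time 2+8=10, value 46+25=71
- A+B: time 2+3=5, value 46+24=70
Best: 115 marks.

115 marks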